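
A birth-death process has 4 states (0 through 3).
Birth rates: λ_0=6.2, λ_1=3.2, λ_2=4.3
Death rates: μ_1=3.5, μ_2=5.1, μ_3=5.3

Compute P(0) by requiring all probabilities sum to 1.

Ratios P(n)/P(0) = (λ₀···λₙ₋₁)/(μ₁···μₙ):
P(1)/P(0) = (6.2)/(3.5) = 1.7714
P(2)/P(0) = (6.2×3.2)/(3.5×5.1) = 1.1115
P(3)/P(0) = (6.2×3.2×4.3)/(3.5×5.1×5.3) = 0.9018

Normalization: ∑ P(n) = 1
P(0) × (1.0000 + 1.7714 + 1.1115 + 0.9018) = 1
P(0) × 4.7847 = 1
P(0) = 1/4.7847 = 0.2090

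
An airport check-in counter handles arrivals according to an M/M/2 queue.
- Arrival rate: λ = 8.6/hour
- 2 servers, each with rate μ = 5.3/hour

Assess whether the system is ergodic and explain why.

Stability requires ρ = λ/(cμ) < 1
ρ = 8.6/(2 × 5.3) = 8.6/10.60 = 0.8113
Since 0.8113 < 1, the system is STABLE.
The servers are busy 81.13% of the time.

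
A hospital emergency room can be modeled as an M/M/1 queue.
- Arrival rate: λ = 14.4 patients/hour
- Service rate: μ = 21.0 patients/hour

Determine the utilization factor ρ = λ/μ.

Server utilization: ρ = λ/μ
ρ = 14.4/21.0 = 0.6857
The server is busy 68.57% of the time.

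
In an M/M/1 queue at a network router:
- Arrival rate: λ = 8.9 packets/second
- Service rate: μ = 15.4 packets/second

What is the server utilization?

Server utilization: ρ = λ/μ
ρ = 8.9/15.4 = 0.5779
The server is busy 57.79% of the time.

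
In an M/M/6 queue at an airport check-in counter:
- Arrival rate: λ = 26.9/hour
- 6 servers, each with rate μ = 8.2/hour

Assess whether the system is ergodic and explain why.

Stability requires ρ = λ/(cμ) < 1
ρ = 26.9/(6 × 8.2) = 26.9/49.20 = 0.5467
Since 0.5467 < 1, the system is STABLE.
The servers are busy 54.67% of the time.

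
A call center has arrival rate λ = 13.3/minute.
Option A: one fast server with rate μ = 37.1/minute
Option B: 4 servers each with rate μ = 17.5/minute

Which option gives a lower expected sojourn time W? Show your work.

Option A: single server μ = 37.1 (M/M/1)
  ρ_A = 13.3/37.1 = 0.3585
  W_A = 1/(μ-λ) = 1/(37.1-13.3) = 1/23.80 = 0.04202

Option B: 4 servers μ = 17.5 (M/M/4)
  ρ_B = λ/(cμ) = 13.3/(4×17.5) = 0.1900
  Offered load a = λ/μ = cρ = 13.3/17.5 = 0.7600
  P₀ = [ Σₙ₌₀^3 aⁿ/n! + a^4/(4!(1-ρ)) ]⁻¹
  Σ = a^0/0! + a^1/1! + a^2/2! + a^3/3! = 1.0000 + 0.7600 + 0.2888 + 0.07316 = 2.1220
  a^4/(4!(1-ρ)) = 0.3336/(24 × 0.8100) = 0.01716
  P₀ = 1/(2.1220 + 0.01716) = 0.4675
  Lq = P₀·a^4·ρ / (4!(1-ρ)²) = 0.4675 × 0.3336 × 0.1900 / (24 × 0.6561) = 0.001882
  Wq_B = Lq/λ = 0.001882/13.3 = 0.0001415
  W_B = Wq_B + 1/μ = 0.0001415 + 0.05714 = 0.05728

Since W_A = 0.04202 < W_B = 0.05728, Option A (single fast server) has the shorter time in system.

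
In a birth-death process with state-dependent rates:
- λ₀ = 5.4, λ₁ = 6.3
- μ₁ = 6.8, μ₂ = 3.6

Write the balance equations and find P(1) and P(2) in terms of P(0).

Balance equations:
State 0: λ₀P₀ = μ₁P₁ → P₁ = (λ₀/μ₁)P₀ = (5.4/6.8)P₀ = 0.7941P₀
State 1: P₂ = (λ₀λ₁)/(μ₁μ₂)P₀ = (5.4×6.3)/(6.8×3.6)P₀ = 1.3897P₀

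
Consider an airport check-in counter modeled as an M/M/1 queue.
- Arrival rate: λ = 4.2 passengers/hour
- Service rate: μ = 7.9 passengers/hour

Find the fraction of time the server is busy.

Server utilization: ρ = λ/μ
ρ = 4.2/7.9 = 0.5316
The server is busy 53.16% of the time.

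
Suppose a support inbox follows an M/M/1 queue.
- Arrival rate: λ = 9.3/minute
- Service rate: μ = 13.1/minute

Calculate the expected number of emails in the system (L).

ρ = λ/μ = 9.3/13.1 = 0.7099
For M/M/1: L = λ/(μ-λ)
L = 9.3/(13.1-9.3) = 9.3/3.80
L = 2.4474 emails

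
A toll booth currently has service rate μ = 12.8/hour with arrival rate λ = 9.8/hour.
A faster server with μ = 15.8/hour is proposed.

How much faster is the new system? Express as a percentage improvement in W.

System 1: ρ₁ = 9.8/12.8 = 0.7656, W₁ = 1/(12.8-9.8) = 0.33333
System 2: ρ₂ = 9.8/15.8 = 0.6203, W₂ = 1/(15.8-9.8) = 0.16667
Improvement: (W₁-W₂)/W₁ = (0.33333-0.16667)/0.33333 = 50.00%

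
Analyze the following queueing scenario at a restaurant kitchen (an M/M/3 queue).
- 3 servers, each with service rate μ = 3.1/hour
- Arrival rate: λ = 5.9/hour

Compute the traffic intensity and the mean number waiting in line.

Traffic intensity: ρ = λ/(cμ) = 5.9/(3×3.1) = 0.6344
Since ρ = 0.6344 < 1, system is stable.
Offered load a = λ/μ = cρ = 5.9/3.1 = 1.9032
P₀ = [ Σₙ₌₀^2 aⁿ/n! + a^3/(3!(1-ρ)) ]⁻¹
Σ = a^0/0! + a^1/1! + a^2/2! = 1.00000 + 1.90323 + 1.81113 = 4.7144
a^3/(3!(1-ρ)) = 6.8940/(6 × 0.36559) = 3.1429
P₀ = 1/(4.7144 + 3.1429) = 0.1273
Lq = P₀·a^3·ρ / (3!(1-ρ)²) = 0.12727 × 6.8940 × 0.63441 / (6 × 0.13366) = 0.6941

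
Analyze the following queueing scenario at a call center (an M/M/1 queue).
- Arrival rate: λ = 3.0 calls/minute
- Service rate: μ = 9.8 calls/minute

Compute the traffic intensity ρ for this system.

Server utilization: ρ = λ/μ
ρ = 3.0/9.8 = 0.3061
The server is busy 30.61% of the time.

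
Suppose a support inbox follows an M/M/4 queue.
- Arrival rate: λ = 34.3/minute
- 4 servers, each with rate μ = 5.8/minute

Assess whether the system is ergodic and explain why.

Stability requires ρ = λ/(cμ) < 1
ρ = 34.3/(4 × 5.8) = 34.3/23.20 = 1.4784
Since 1.4784 ≥ 1, the system is UNSTABLE.
Need c > λ/μ = 34.3/5.8 = 5.91.
Minimum servers needed: c = 6.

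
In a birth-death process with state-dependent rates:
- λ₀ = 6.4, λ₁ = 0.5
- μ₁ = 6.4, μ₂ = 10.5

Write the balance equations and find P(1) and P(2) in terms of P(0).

Balance equations:
State 0: λ₀P₀ = μ₁P₁ → P₁ = (λ₀/μ₁)P₀ = (6.4/6.4)P₀ = 1.0000P₀
State 1: P₂ = (λ₀λ₁)/(μ₁μ₂)P₀ = (6.4×0.5)/(6.4×10.5)P₀ = 0.04762P₀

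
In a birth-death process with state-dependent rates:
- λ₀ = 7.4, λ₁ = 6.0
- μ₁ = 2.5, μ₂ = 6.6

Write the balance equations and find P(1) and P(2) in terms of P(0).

Balance equations:
State 0: λ₀P₀ = μ₁P₁ → P₁ = (λ₀/μ₁)P₀ = (7.4/2.5)P₀ = 2.9600P₀
State 1: P₂ = (λ₀λ₁)/(μ₁μ₂)P₀ = (7.4×6.0)/(2.5×6.6)P₀ = 2.6909P₀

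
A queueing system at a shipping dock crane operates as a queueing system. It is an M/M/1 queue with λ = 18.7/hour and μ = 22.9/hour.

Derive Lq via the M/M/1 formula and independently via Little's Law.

Method 1 (direct): Lq = λ²/(μ(μ-λ)) = 349.69/(22.9 × 4.20) = 3.6358

Method 2 (Little's Law):
W = 1/(μ-λ) = 1/4.20 = 0.2381
Wq = W - 1/μ = 0.2381 - 0.04367 = 0.19443
Lq = λWq = 18.7 × 0.19443 = 3.6358 ✔ (matches Method 1)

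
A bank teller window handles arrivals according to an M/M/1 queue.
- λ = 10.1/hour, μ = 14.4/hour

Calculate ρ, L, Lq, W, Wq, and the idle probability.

Step 1: ρ = λ/μ = 10.1/14.4 = 0.7014
Step 2: L = λ/(μ-λ) = 10.1/4.30 = 2.3488
Step 3: Lq = λ²/(μ(μ-λ)) = 102.01/(14.4×4.30) = 1.6474
Step 4: W = 1/(μ-λ) = 1/4.30 = 0.232558
Step 5: Wq = λ/(μ(μ-λ)) = 10.1/(14.4×4.30) = 0.1631
Step 6: P(0) = 1-ρ = 0.2986
Verify: L = λW = 10.1×0.232558 = 2.3488 ✔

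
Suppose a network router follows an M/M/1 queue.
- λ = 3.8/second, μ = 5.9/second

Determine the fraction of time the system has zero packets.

ρ = λ/μ = 3.8/5.9 = 0.6441
P(0) = 1 - ρ = 1 - 0.6441 = 0.3559
The server is idle 35.59% of the time.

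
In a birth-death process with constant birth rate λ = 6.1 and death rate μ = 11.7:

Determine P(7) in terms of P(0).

For constant rates: P(n)/P(0) = (λ/μ)^n
P(7)/P(0) = (6.1/11.7)^7 = 0.52137^7 = 0.01047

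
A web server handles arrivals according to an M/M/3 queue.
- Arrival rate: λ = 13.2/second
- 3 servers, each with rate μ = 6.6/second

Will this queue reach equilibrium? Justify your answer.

Stability requires ρ = λ/(cμ) < 1
ρ = 13.2/(3 × 6.6) = 13.2/19.80 = 0.6667
Since 0.6667 < 1, the system is STABLE.
The servers are busy 66.67% of the time.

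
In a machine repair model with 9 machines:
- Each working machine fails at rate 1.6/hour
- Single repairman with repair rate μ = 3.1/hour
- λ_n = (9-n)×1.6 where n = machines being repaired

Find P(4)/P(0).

P(4)/P(0) = ∏_{i=0}^{4-1} λ_i/μ_{i+1}
= (9-0)×1.6/3.1 × (9-1)×1.6/3.1 × (9-2)×1.6/3.1 × (9-3)×1.6/3.1
= 214.5927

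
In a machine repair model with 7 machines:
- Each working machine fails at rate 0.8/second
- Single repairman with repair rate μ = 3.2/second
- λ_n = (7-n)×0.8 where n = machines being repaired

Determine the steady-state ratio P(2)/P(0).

P(2)/P(0) = ∏_{i=0}^{2-1} λ_i/μ_{i+1}
= (7-0)×0.8/3.2 × (7-1)×0.8/3.2
= 2.6250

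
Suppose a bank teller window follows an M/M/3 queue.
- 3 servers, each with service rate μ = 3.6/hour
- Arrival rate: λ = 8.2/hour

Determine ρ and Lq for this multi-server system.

Traffic intensity: ρ = λ/(cμ) = 8.2/(3×3.6) = 0.7593
Since ρ = 0.7593 < 1, system is stable.
Offered load a = λ/μ = cρ = 8.2/3.6 = 2.2778
P₀ = [ Σₙ₌₀^2 aⁿ/n! + a^3/(3!(1-ρ)) ]⁻¹
Σ = a^0/0! + a^1/1! + a^2/2! = 1.0000 + 2.2778 + 2.5941 = 5.8719
a^3/(3!(1-ρ)) = 11.8177/(6 × 0.24074) = 8.1815
P₀ = 1/(5.8719 + 8.1815) = 0.07116
Lq = P₀·a^3·ρ / (3!(1-ρ)²) = 0.07116 × 11.8177 × 0.7593 / (6 × 0.05796) = 1.8361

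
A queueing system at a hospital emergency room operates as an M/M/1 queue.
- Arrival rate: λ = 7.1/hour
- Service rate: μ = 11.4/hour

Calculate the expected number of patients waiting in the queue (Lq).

ρ = λ/μ = 7.1/11.4 = 0.6228
For M/M/1: Lq = λ²/(μ(μ-λ))
Lq = 50.41/(11.4 × 4.30)
Lq = 1.0284 patients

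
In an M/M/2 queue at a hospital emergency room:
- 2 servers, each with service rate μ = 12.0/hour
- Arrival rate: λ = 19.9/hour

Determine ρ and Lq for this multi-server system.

Traffic intensity: ρ = λ/(cμ) = 19.9/(2×12.0) = 0.8292
Since ρ = 0.8292 < 1, system is stable.
Offered load a = λ/μ = cρ = 19.9/12.0 = 1.6583
P₀ = [ Σₙ₌₀^1 aⁿ/n! + a^2/(2!(1-ρ)) ]⁻¹
Σ = a^0/0! + a^1/1! = 1.0000 + 1.6583 = 2.6583
a^2/(2!(1-ρ)) = 2.75007/(2 × 0.170833) = 8.0490
P₀ = 1/(2.6583 + 8.0490) = 0.09339
Lq = P₀·a^2·ρ / (2!(1-ρ)²) = 0.0933941 × 2.75007 × 0.829167 / (2 × 0.0291840) = 3.6486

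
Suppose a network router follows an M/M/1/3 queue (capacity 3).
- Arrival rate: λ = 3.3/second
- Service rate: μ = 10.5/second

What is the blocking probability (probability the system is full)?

ρ = λ/μ = 3.3/10.5 = 0.3143
P₀ = (1-ρ)/(1-ρ^(K+1)) = (1-0.3143)/(1-0.3143^4) = 0.6857/0.9902 = 0.6925
P_K = P₀×ρ^K = 0.6925 × 0.3143^3 = 0.6925 × 0.03105 = 0.02150
Blocking probability = 2.15%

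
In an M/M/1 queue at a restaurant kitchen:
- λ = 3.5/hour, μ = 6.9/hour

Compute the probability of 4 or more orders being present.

ρ = λ/μ = 3.5/6.9 = 0.50725
P(N ≥ n) = ρⁿ
P(N ≥ 4) = 0.50725^4
P(N ≥ 4) = 0.06620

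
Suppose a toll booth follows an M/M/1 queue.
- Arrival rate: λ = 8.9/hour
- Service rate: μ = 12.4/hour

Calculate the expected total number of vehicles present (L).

ρ = λ/μ = 8.9/12.4 = 0.7177
For M/M/1: L = λ/(μ-λ)
L = 8.9/(12.4-8.9) = 8.9/3.50
L = 2.5429 vehicles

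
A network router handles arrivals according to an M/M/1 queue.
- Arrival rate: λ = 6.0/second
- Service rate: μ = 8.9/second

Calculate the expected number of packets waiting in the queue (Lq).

ρ = λ/μ = 6.0/8.9 = 0.6742
For M/M/1: Lq = λ²/(μ(μ-λ))
Lq = 36.00/(8.9 × 2.90)
Lq = 1.3948 packets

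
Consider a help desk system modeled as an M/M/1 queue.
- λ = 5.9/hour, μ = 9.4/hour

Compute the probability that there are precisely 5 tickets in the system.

ρ = λ/μ = 5.9/9.4 = 0.62766
P(n) = (1-ρ)ρⁿ
P(5) = (1-0.62766) × 0.62766^5
P(5) = 0.3723 × 0.09741
P(5) = 0.03627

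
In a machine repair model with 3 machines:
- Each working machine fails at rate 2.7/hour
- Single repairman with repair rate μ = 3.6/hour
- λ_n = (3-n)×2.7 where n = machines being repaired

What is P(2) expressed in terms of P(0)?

P(2)/P(0) = ∏_{i=0}^{2-1} λ_i/μ_{i+1}
= (3-0)×2.7/3.6 × (3-1)×2.7/3.6
= 3.3750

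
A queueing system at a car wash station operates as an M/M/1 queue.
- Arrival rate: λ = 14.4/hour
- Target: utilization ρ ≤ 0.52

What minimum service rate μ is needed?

ρ = λ/μ, so μ = λ/ρ
μ ≥ 14.4/0.52 = 27.6923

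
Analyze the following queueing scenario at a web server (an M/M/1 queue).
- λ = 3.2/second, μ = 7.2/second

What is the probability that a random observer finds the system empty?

ρ = λ/μ = 3.2/7.2 = 0.4444
P(0) = 1 - ρ = 1 - 0.4444 = 0.5556
The server is idle 55.56% of the time.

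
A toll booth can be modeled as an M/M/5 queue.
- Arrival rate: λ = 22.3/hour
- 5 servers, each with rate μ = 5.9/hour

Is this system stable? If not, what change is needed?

Stability requires ρ = λ/(cμ) < 1
ρ = 22.3/(5 × 5.9) = 22.3/29.50 = 0.7559
Since 0.7559 < 1, the system is STABLE.
The servers are busy 75.59% of the time.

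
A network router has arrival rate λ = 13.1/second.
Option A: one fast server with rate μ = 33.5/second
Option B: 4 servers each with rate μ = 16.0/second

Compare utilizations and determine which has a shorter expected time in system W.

Option A: single server μ = 33.5 (M/M/1)
  ρ_A = 13.1/33.5 = 0.3910
  W_A = 1/(μ-λ) = 1/(33.5-13.1) = 1/20.40 = 0.04902

Option B: 4 servers μ = 16.0 (M/M/4)
  ρ_B = λ/(cμ) = 13.1/(4×16.0) = 0.2047
  Offered load a = λ/μ = cρ = 13.1/16.0 = 0.8187
  P₀ = [ Σₙ₌₀^3 aⁿ/n! + a^4/(4!(1-ρ)) ]⁻¹
  Σ = a^0/0! + a^1/1! + a^2/2! + a^3/3! = 1.0000 + 0.8187 + 0.3352 + 0.09148 = 2.2454
  a^4/(4!(1-ρ)) = 0.4494/(24 × 0.7953) = 0.02354
  P₀ = 1/(2.2454 + 0.02354) = 0.4407
  Lq = P₀·a^4·ρ / (4!(1-ρ)²) = 0.44073 × 0.44937 × 0.20469 / (24 × 0.63252) = 0.002670
  Wq_B = Lq/λ = 0.0026705/13.1 = 0.0002039
  W_B = Wq_B + 1/μ = 0.0002039 + 0.06250 = 0.06270

Since W_A = 0.04902 < W_B = 0.06270, Option A (single fast server) has the shorter time in system.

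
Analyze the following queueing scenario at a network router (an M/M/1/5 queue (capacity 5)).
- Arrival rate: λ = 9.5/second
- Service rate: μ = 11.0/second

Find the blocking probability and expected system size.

ρ = λ/μ = 9.5/11.0 = 0.86364
P₀ = (1-ρ)/(1-ρ^(K+1)) = (1-0.86364)/(1-0.86364^6) = 0.13636/0.58505 = 0.2331
P_K = P₀×ρ^K = 0.2331 × 0.86364^5 = 0.2331 × 0.4805 = 0.1120
Blocking probability P_5 = 0.1120 (11.20%)
L = ρ[1 - (K+1)ρ^K + Kρ^(K+1)] / [(1-ρ)(1-ρ^(K+1))]
L = 0.86364 × (1 - 6×0.480467 + 5×0.414951) / ((1 - 0.86364) × (1 - 0.414951)) = 2.0780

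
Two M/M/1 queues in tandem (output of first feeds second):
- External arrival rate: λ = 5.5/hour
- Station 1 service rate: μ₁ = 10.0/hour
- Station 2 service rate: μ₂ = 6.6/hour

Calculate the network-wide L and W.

By Jackson's theorem, each station behaves as independent M/M/1.
Station 1: ρ₁ = 5.5/10.0 = 0.5500, L₁ = ρ₁/(1-ρ₁) = λ/(μ₁-λ) = 5.5/4.50 = 1.2222
Station 2: ρ₂ = 5.5/6.6 = 0.8333, L₂ = ρ₂/(1-ρ₂) = λ/(μ₂-λ) = 5.5/1.10 = 5.0000
Total: L = L₁ + L₂ = 1.2222 + 5.0000 = 6.2222
W = L/λ = 6.2222/5.5 = 1.1313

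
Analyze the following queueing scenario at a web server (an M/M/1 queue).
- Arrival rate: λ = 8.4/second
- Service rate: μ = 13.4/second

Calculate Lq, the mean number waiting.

ρ = λ/μ = 8.4/13.4 = 0.6269
For M/M/1: Lq = λ²/(μ(μ-λ))
Lq = 70.56/(13.4 × 5.00)
Lq = 1.0531 requests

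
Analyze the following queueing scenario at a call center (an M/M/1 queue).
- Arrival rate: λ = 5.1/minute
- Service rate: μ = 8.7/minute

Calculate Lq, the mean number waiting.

ρ = λ/μ = 5.1/8.7 = 0.5862
For M/M/1: Lq = λ²/(μ(μ-λ))
Lq = 26.01/(8.7 × 3.60)
Lq = 0.8305 calls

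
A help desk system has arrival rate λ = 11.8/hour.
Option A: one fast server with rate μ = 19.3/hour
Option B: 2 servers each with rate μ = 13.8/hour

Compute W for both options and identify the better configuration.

Option A: single server μ = 19.3 (M/M/1)
  ρ_A = 11.8/19.3 = 0.6114
  W_A = 1/(μ-λ) = 1/(19.3-11.8) = 1/7.50 = 0.1333

Option B: 2 servers μ = 13.8 (M/M/2)
  ρ_B = λ/(cμ) = 11.8/(2×13.8) = 0.4275
  Offered load a = λ/μ = cρ = 11.8/13.8 = 0.8551
  P₀ = [ Σₙ₌₀^1 aⁿ/n! + a^2/(2!(1-ρ)) ]⁻¹
  Σ = a^0/0! + a^1/1! = 1.0000 + 0.8551 = 1.8551
  a^2/(2!(1-ρ)) = 0.73115/(2 × 0.57246) = 0.6386
  P₀ = 1/(1.8551 + 0.6386) = 0.4010
  Lq = P₀·a^2·ρ / (2!(1-ρ)²) = 0.40102 × 0.73115 × 0.42754 / (2 × 0.32771) = 0.1913
  Wq_B = Lq/λ = 0.1913/11.8 = 0.01621
  W_B = Wq_B + 1/μ = 0.01621 + 0.07246 = 0.08867

Since W_B = 0.08867 < W_A = 0.1333, Option B (multiple servers) has the shorter time in system.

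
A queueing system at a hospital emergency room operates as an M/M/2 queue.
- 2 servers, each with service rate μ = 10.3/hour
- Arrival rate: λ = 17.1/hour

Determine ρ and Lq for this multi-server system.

Traffic intensity: ρ = λ/(cμ) = 17.1/(2×10.3) = 0.8301
Since ρ = 0.8301 < 1, system is stable.
Offered load a = λ/μ = cρ = 17.1/10.3 = 1.6602
P₀ = [ Σₙ₌₀^1 aⁿ/n! + a^2/(2!(1-ρ)) ]⁻¹
Σ = a^0/0! + a^1/1! = 1.0000 + 1.6602 = 2.6602
a^2/(2!(1-ρ)) = 2.7562/(2 × 0.1699) = 8.1112
P₀ = 1/(2.6602 + 8.1112) = 0.09284
Lq = P₀·a^2·ρ / (2!(1-ρ)²) = 0.0928382 × 2.75624 × 0.830097 / (2 × 0.0288670) = 3.6791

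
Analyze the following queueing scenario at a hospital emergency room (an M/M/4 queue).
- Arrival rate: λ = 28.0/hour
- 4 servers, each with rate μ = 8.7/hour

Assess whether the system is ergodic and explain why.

Stability requires ρ = λ/(cμ) < 1
ρ = 28.0/(4 × 8.7) = 28.0/34.80 = 0.8046
Since 0.8046 < 1, the system is STABLE.
The servers are busy 80.46% of the time.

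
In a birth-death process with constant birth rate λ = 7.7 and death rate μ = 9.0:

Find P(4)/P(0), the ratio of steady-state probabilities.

For constant rates: P(n)/P(0) = (λ/μ)^n
P(4)/P(0) = (7.7/9.0)^4 = 0.85556^4 = 0.5358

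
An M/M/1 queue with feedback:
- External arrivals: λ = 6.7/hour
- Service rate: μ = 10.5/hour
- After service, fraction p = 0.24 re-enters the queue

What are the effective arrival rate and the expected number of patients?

Effective arrival rate: λ_eff = λ/(1-p) = 6.7/(1-0.24) = 6.7/0.76 = 8.8158
ρ = λ_eff/μ = 8.8158/10.5 = 0.8396
L = ρ/(1-ρ) = 0.8396/(1-0.8396) = 5.2344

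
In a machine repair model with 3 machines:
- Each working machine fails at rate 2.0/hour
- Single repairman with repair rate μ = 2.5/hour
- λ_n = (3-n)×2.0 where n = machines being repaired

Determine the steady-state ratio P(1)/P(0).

P(1)/P(0) = ∏_{i=0}^{1-1} λ_i/μ_{i+1}
= (3-0)×2.0/2.5
= 2.4000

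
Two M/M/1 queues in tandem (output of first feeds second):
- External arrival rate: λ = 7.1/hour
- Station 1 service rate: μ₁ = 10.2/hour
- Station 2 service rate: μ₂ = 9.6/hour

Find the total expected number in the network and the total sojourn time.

By Jackson's theorem, each station behaves as independent M/M/1.
Station 1: ρ₁ = 7.1/10.2 = 0.6961, L₁ = ρ₁/(1-ρ₁) = λ/(μ₁-λ) = 7.1/3.10 = 2.2903
Station 2: ρ₂ = 7.1/9.6 = 0.7396, L₂ = ρ₂/(1-ρ₂) = λ/(μ₂-λ) = 7.1/2.50 = 2.8400
Total: L = L₁ + L₂ = 2.2903 + 2.8400 = 5.1303
W = L/λ = 5.1303/7.1 = 0.7226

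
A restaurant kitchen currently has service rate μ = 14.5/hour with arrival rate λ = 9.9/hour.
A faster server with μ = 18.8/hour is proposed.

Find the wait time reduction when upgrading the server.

System 1: ρ₁ = 9.9/14.5 = 0.6828, W₁ = 1/(14.5-9.9) = 0.21739
System 2: ρ₂ = 9.9/18.8 = 0.5266, W₂ = 1/(18.8-9.9) = 0.11236
Improvement: (W₁-W₂)/W₁ = (0.21739-0.11236)/0.21739 = 48.31%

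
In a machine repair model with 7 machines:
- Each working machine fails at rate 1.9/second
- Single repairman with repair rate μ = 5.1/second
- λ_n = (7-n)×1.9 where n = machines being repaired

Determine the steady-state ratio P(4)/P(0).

P(4)/P(0) = ∏_{i=0}^{4-1} λ_i/μ_{i+1}
= (7-0)×1.9/5.1 × (7-1)×1.9/5.1 × (7-2)×1.9/5.1 × (7-3)×1.9/5.1
= 16.1813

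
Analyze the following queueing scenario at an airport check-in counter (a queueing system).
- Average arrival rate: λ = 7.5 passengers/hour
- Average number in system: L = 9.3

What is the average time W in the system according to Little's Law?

Little's Law: L = λW, so W = L/λ
W = 9.3/7.5 = 1.2400 hours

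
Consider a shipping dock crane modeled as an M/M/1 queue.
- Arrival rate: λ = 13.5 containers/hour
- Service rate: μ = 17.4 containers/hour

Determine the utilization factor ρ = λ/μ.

Server utilization: ρ = λ/μ
ρ = 13.5/17.4 = 0.7759
The server is busy 77.59% of the time.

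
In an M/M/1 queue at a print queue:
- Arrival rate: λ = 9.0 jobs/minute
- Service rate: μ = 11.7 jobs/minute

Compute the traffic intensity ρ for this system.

Server utilization: ρ = λ/μ
ρ = 9.0/11.7 = 0.7692
The server is busy 76.92% of the time.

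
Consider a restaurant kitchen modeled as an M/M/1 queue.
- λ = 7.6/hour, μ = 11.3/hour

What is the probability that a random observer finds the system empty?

ρ = λ/μ = 7.6/11.3 = 0.6726
P(0) = 1 - ρ = 1 - 0.6726 = 0.3274
The server is idle 32.74% of the time.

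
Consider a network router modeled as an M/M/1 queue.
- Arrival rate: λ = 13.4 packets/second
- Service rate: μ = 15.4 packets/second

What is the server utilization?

Server utilization: ρ = λ/μ
ρ = 13.4/15.4 = 0.8701
The server is busy 87.01% of the time.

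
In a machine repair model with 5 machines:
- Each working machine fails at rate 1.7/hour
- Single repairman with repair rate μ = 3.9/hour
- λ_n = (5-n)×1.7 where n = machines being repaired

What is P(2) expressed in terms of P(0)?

P(2)/P(0) = ∏_{i=0}^{2-1} λ_i/μ_{i+1}
= (5-0)×1.7/3.9 × (5-1)×1.7/3.9
= 3.8001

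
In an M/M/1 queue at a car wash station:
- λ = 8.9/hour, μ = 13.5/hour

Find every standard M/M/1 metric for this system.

Step 1: ρ = λ/μ = 8.9/13.5 = 0.6593
Step 2: L = λ/(μ-λ) = 8.9/4.60 = 1.9348
Step 3: Lq = λ²/(μ(μ-λ)) = 79.21/(13.5×4.60) = 1.2755
Step 4: W = 1/(μ-λ) = 1/4.60 = 0.21739
Step 5: Wq = λ/(μ(μ-λ)) = 8.9/(13.5×4.60) = 0.1433
Step 6: P(0) = 1-ρ = 0.3407
Verify: L = λW = 8.9×0.21739 = 1.9348 ✔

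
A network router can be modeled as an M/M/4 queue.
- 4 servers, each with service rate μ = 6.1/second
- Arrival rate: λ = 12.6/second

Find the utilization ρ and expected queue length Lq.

Traffic intensity: ρ = λ/(cμ) = 12.6/(4×6.1) = 0.5164
Since ρ = 0.5164 < 1, system is stable.
Offered load a = λ/μ = cρ = 12.6/6.1 = 2.0656
P₀ = [ Σₙ₌₀^3 aⁿ/n! + a^4/(4!(1-ρ)) ]⁻¹
Σ = a^0/0! + a^1/1! + a^2/2! + a^3/3! = 1.0000 + 2.0656 + 2.1333 + 1.4688 = 6.6677
a^4/(4!(1-ρ)) = 18.2038/(24 × 0.4836) = 1.5684
P₀ = 1/(6.6677 + 1.5684) = 0.1214
Lq = P₀·a^4·ρ / (4!(1-ρ)²) = 0.1214 × 18.2038 × 0.5164 / (24 × 0.2339) = 0.2033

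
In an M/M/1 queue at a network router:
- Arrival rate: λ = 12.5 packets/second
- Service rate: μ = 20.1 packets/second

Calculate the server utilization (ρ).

Server utilization: ρ = λ/μ
ρ = 12.5/20.1 = 0.6219
The server is busy 62.19% of the time.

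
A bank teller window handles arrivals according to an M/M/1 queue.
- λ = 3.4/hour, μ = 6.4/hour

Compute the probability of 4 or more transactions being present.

ρ = λ/μ = 3.4/6.4 = 0.53125
P(N ≥ n) = ρⁿ
P(N ≥ 4) = 0.53125^4
P(N ≥ 4) = 0.07965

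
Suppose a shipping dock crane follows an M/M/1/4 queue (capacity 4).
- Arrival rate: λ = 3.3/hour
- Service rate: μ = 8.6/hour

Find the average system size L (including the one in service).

ρ = λ/μ = 3.3/8.6 = 0.38372
P₀ = (1-ρ)/(1-ρ^(K+1)) = (1-0.38372)/(1-0.38372^5) = 0.616280/0.991681 = 0.6214
P_K = P₀×ρ^K = 0.6214 × 0.38372^4 = 0.6214 × 0.02168 = 0.01347
L = ρ[1 - (K+1)ρ^K + Kρ^(K+1)] / [(1-ρ)(1-ρ^(K+1))]
L = 0.38372 × (1 - 5×0.02168 + 4×0.008319) / ((1 - 0.38372) × (1 - 0.008319)) = 0.5807 containers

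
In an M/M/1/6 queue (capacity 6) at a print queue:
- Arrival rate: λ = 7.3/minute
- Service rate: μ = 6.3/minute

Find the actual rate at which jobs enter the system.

ρ = λ/μ = 7.3/6.3 = 1.15873
P₀ = (1-ρ)/(1-ρ^(K+1)) = (1-1.15873)/(1-1.15873^7) = -0.15873/-1.8046 = 0.08796
P_K = P₀×ρ^K = 0.08796 × 1.15873^6 = 0.08796 × 2.4204 = 0.2129
λ_eff = λ(1-P_K) = 7.3 × (1 - 0.21289) = 7.3 × 0.78711 = 5.7459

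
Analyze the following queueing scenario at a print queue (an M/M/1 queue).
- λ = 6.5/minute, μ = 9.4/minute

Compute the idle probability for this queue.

ρ = λ/μ = 6.5/9.4 = 0.6915
P(0) = 1 - ρ = 1 - 0.6915 = 0.3085
The server is idle 30.85% of the time.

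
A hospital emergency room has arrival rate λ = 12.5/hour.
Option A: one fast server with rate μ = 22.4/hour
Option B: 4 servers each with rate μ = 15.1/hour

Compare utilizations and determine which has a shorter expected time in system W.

Option A: single server μ = 22.4 (M/M/1)
  ρ_A = 12.5/22.4 = 0.5580
  W_A = 1/(μ-λ) = 1/(22.4-12.5) = 1/9.90 = 0.1010

Option B: 4 servers μ = 15.1 (M/M/4)
  ρ_B = λ/(cμ) = 12.5/(4×15.1) = 0.2070
  Offered load a = λ/μ = cρ = 12.5/15.1 = 0.8278
  P₀ = [ Σₙ₌₀^3 aⁿ/n! + a^4/(4!(1-ρ)) ]⁻¹
  Σ = a^0/0! + a^1/1! + a^2/2! + a^3/3! = 1.0000 + 0.82781 + 0.34264 + 0.094547 = 2.2650
  a^4/(4!(1-ρ)) = 0.4696/(24 × 0.7930) = 0.02467
  P₀ = 1/(2.2650 + 0.02467) = 0.4367
  Lq = P₀·a^4·ρ / (4!(1-ρ)²) = 0.4367 × 0.4696 × 0.2070 / (24 × 0.6289) = 0.002812
  Wq_B = Lq/λ = 0.002812/12.5 = 0.00022496
  W_B = Wq_B + 1/μ = 0.00022496 + 0.066225 = 0.06645

Since W_B = 0.06645 < W_A = 0.1010, Option B (multiple servers) has the shorter time in system.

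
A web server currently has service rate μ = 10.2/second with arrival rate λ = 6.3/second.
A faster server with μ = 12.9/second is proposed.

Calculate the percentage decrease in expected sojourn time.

System 1: ρ₁ = 6.3/10.2 = 0.6176, W₁ = 1/(10.2-6.3) = 0.2564
System 2: ρ₂ = 6.3/12.9 = 0.4884, W₂ = 1/(12.9-6.3) = 0.1515
Improvement: (W₁-W₂)/W₁ = (0.2564-0.1515)/0.2564 = 40.91%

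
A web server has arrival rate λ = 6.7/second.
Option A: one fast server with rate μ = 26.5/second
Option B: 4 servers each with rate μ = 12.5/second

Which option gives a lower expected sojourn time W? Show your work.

Option A: single server μ = 26.5 (M/M/1)
  ρ_A = 6.7/26.5 = 0.2528
  W_A = 1/(μ-λ) = 1/(26.5-6.7) = 1/19.80 = 0.05051

Option B: 4 servers μ = 12.5 (M/M/4)
  ρ_B = λ/(cμ) = 6.7/(4×12.5) = 0.1340
  Offered load a = λ/μ = cρ = 6.7/12.5 = 0.5360
  P₀ = [ Σₙ₌₀^3 aⁿ/n! + a^4/(4!(1-ρ)) ]⁻¹
  Σ = a^0/0! + a^1/1! + a^2/2! + a^3/3! = 1.0000 + 0.5360 + 0.1436 + 0.02567 = 1.7053
  a^4/(4!(1-ρ)) = 0.08254/(24 × 0.8660) = 0.003971
  P₀ = 1/(1.7053 + 0.003971) = 0.5850
  Lq = P₀·a^4·ρ / (4!(1-ρ)²) = 0.5850 × 0.08254 × 0.1340 / (24 × 0.7500) = 0.0003595
  Wq_B = Lq/λ = 0.0003595/6.7 = 0.00005366
  W_B = Wq_B + 1/μ = 0.00005366 + 0.08000 = 0.08005

Since W_A = 0.05051 < W_B = 0.08005, Option A (single fast server) has the shorter time in system.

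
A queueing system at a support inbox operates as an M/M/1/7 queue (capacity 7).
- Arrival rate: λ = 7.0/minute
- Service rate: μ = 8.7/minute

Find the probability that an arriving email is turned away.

ρ = λ/μ = 7.0/8.7 = 0.804598
P₀ = (1-ρ)/(1-ρ^(K+1)) = (1-0.804598)/(1-0.804598^8) = 0.1954/0.8244 = 0.2370
P_K = P₀×ρ^K = 0.2370 × 0.804598^7 = 0.2370 × 0.2183 = 0.05174
Blocking probability = 5.17%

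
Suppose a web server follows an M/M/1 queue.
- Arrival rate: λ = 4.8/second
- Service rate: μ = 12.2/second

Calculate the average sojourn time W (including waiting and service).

First, compute utilization: ρ = λ/μ = 4.8/12.2 = 0.3934
For M/M/1: W = 1/(μ-λ)
W = 1/(12.2-4.8) = 1/7.40
W = 0.1351 seconds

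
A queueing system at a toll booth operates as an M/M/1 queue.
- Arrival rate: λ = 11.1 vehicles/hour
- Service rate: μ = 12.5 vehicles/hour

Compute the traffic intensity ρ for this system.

Server utilization: ρ = λ/μ
ρ = 11.1/12.5 = 0.8880
The server is busy 88.80% of the time.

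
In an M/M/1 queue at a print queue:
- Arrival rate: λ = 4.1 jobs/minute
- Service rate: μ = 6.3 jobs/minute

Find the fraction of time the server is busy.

Server utilization: ρ = λ/μ
ρ = 4.1/6.3 = 0.6508
The server is busy 65.08% of the time.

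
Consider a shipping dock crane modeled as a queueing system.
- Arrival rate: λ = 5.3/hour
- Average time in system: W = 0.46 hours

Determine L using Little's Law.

Little's Law: L = λW
L = 5.3 × 0.46 = 2.4380 containers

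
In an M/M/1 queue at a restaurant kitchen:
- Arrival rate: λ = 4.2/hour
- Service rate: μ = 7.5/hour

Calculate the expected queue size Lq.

ρ = λ/μ = 4.2/7.5 = 0.5600
For M/M/1: Lq = λ²/(μ(μ-λ))
Lq = 17.64/(7.5 × 3.30)
Lq = 0.7127 orders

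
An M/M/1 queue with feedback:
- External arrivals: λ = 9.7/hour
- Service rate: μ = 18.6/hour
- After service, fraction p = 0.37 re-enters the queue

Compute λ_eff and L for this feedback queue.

Effective arrival rate: λ_eff = λ/(1-p) = 9.7/(1-0.37) = 9.7/0.63 = 15.396825
ρ = λ_eff/μ = 15.396825/18.6 = 0.827786
L = ρ/(1-ρ) = 0.827786/(1-0.827786) = 4.8067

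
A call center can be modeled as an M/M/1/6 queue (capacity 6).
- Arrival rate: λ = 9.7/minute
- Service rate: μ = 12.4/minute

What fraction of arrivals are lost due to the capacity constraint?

ρ = λ/μ = 9.7/12.4 = 0.782258
P₀ = (1-ρ)/(1-ρ^(K+1)) = (1-0.782258)/(1-0.782258^7) = 0.21774/0.82075 = 0.2653
P_K = P₀×ρ^K = 0.26530 × 0.782258^6 = 0.26530 × 0.22914 = 0.06079
Blocking probability = 6.08%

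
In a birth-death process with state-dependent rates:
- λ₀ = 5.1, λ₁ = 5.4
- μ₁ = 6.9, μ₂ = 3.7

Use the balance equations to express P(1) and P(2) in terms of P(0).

Balance equations:
State 0: λ₀P₀ = μ₁P₁ → P₁ = (λ₀/μ₁)P₀ = (5.1/6.9)P₀ = 0.7391P₀
State 1: P₂ = (λ₀λ₁)/(μ₁μ₂)P₀ = (5.1×5.4)/(6.9×3.7)P₀ = 1.0787P₀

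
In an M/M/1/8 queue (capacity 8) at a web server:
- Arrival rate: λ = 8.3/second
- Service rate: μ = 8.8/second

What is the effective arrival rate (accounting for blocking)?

ρ = λ/μ = 8.3/8.8 = 0.943182
P₀ = (1-ρ)/(1-ρ^(K+1)) = (1-0.943182)/(1-0.943182^9) = 0.05682/0.4093 = 0.1388
P_K = P₀×ρ^K = 0.138814 × 0.943182^8 = 0.138814 × 0.626273 = 0.08694
λ_eff = λ(1-P_K) = 8.3 × (1 - 0.08694) = 8.3 × 0.91306 = 7.5784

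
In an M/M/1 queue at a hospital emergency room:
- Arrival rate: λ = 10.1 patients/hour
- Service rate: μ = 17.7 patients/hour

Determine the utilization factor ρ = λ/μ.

Server utilization: ρ = λ/μ
ρ = 10.1/17.7 = 0.5706
The server is busy 57.06% of the time.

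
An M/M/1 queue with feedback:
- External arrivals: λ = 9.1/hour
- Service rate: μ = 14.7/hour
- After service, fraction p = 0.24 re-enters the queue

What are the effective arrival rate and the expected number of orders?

Effective arrival rate: λ_eff = λ/(1-p) = 9.1/(1-0.24) = 9.1/0.76 = 11.97368
ρ = λ_eff/μ = 11.97368/14.7 = 0.814536
L = ρ/(1-ρ) = 0.814536/(1-0.814536) = 4.3919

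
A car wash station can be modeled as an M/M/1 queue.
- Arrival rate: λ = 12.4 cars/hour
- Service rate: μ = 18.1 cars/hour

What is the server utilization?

Server utilization: ρ = λ/μ
ρ = 12.4/18.1 = 0.6851
The server is busy 68.51% of the time.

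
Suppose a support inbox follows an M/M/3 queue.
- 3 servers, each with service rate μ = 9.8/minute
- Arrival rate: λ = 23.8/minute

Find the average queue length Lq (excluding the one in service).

Traffic intensity: ρ = λ/(cμ) = 23.8/(3×9.8) = 0.8095
Since ρ = 0.8095 < 1, system is stable.
Offered load a = λ/μ = cρ = 23.8/9.8 = 2.4286
P₀ = [ Σₙ₌₀^2 aⁿ/n! + a^3/(3!(1-ρ)) ]⁻¹
Σ = a^0/0! + a^1/1! + a^2/2! = 1.0000 + 2.4286 + 2.9490 = 6.3776
a^3/(3!(1-ρ)) = 14.3236/(6 × 0.190476) = 12.5332
P₀ = 1/(6.3776 + 12.5332) = 0.05288
Lq = P₀·a^3·ρ / (3!(1-ρ)²) = 0.05288 × 14.3236 × 0.8095 / (6 × 0.03628) = 2.8167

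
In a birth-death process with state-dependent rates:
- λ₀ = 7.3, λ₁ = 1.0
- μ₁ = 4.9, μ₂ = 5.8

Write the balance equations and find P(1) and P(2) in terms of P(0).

Balance equations:
State 0: λ₀P₀ = μ₁P₁ → P₁ = (λ₀/μ₁)P₀ = (7.3/4.9)P₀ = 1.4898P₀
State 1: P₂ = (λ₀λ₁)/(μ₁μ₂)P₀ = (7.3×1.0)/(4.9×5.8)P₀ = 0.2569P₀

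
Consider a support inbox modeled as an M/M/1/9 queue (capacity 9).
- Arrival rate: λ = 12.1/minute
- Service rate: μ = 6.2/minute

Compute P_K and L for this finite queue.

ρ = λ/μ = 12.1/6.2 = 1.9516
P₀ = (1-ρ)/(1-ρ^(K+1)) = (1-1.9516)/(1-1.9516^10) = -0.9516/-800.5084 = 0.001189
P_K = P₀×ρ^K = 0.0011887 × 1.9516^9 = 0.0011887 × 410.6930 = 0.4882
Blocking probability P_9 = 0.4882 (48.82%)
L = ρ[1 - (K+1)ρ^K + Kρ^(K+1)] / [(1-ρ)(1-ρ^(K+1))]
L = 1.9516 × (1 - 10×410.6930 + 9×801.5084) / ((1 - 1.9516) × (1 - 801.5084)) = 7.9616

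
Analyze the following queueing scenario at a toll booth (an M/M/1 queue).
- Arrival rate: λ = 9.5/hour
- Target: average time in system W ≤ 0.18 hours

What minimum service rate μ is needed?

For M/M/1: W = 1/(μ-λ)
Need W ≤ 0.18, so 1/(μ-λ) ≤ 0.18
μ - λ ≥ 1/0.18 = 5.5556
μ ≥ 9.5 + 5.5556 = 15.0556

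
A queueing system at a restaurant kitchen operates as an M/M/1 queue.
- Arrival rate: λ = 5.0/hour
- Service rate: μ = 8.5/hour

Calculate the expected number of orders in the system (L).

ρ = λ/μ = 5.0/8.5 = 0.5882
For M/M/1: L = λ/(μ-λ)
L = 5.0/(8.5-5.0) = 5.0/3.50
L = 1.4286 orders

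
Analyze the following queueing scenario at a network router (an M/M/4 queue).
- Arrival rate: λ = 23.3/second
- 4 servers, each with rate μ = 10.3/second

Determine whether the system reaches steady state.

Stability requires ρ = λ/(cμ) < 1
ρ = 23.3/(4 × 10.3) = 23.3/41.20 = 0.5655
Since 0.5655 < 1, the system is STABLE.
The servers are busy 56.55% of the time.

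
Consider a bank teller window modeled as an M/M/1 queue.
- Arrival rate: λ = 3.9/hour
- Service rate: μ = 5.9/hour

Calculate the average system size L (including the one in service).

ρ = λ/μ = 3.9/5.9 = 0.6610
For M/M/1: L = λ/(μ-λ)
L = 3.9/(5.9-3.9) = 3.9/2.00
L = 1.9500 transactions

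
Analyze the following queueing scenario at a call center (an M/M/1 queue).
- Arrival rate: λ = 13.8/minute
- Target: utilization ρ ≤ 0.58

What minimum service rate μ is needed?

ρ = λ/μ, so μ = λ/ρ
μ ≥ 13.8/0.58 = 23.7931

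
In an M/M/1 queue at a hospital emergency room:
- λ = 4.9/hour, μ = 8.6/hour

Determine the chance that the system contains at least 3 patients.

ρ = λ/μ = 4.9/8.6 = 0.5698
P(N ≥ n) = ρⁿ
P(N ≥ 3) = 0.5698^3
P(N ≥ 3) = 0.1850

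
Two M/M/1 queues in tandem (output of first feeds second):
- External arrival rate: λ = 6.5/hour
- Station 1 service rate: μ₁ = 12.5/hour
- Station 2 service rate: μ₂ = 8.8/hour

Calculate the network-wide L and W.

By Jackson's theorem, each station behaves as independent M/M/1.
Station 1: ρ₁ = 6.5/12.5 = 0.5200, L₁ = ρ₁/(1-ρ₁) = λ/(μ₁-λ) = 6.5/6.00 = 1.0833
Station 2: ρ₂ = 6.5/8.8 = 0.7386, L₂ = ρ₂/(1-ρ₂) = λ/(μ₂-λ) = 6.5/2.30 = 2.8261
Total: L = L₁ + L₂ = 1.0833 + 2.8261 = 3.9094
W = L/λ = 3.9094/6.5 = 0.6014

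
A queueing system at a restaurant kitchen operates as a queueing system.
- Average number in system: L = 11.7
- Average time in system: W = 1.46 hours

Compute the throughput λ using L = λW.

Little's Law: L = λW, so λ = L/W
λ = 11.7/1.46 = 8.0137 orders/hour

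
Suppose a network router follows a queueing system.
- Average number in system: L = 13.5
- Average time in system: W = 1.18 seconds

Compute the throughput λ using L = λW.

Little's Law: L = λW, so λ = L/W
λ = 13.5/1.18 = 11.4407 packets/second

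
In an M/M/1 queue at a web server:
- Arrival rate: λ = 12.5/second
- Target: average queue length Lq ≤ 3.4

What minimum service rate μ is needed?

For M/M/1: Lq = λ²/(μ(μ-λ))
Need Lq ≤ 3.4, i.e. μ(μ-λ) ≥ λ²/3.4
μ² - 12.5μ - 156.25/3.4 ≥ 0  →  μ² - 12.5μ - 45.95588 ≥ 0
Quadratic formula (positive root): μ = [λ + √(λ² + 4×45.95588)]/2
Discriminant: 156.25 + 4×45.95588 = 340.0735, √340.0735 = 18.4411
μ ≥ (12.5 + 18.4411)/2 = 15.4705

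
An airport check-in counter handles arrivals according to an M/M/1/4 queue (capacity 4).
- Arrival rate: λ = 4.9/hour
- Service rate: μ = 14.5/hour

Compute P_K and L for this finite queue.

ρ = λ/μ = 4.9/14.5 = 0.33793
P₀ = (1-ρ)/(1-ρ^(K+1)) = (1-0.33793)/(1-0.33793^5) = 0.6621/0.9956 = 0.6650
P_K = P₀×ρ^K = 0.6650 × 0.33793^4 = 0.6650 × 0.01304 = 0.008672
Blocking probability P_4 = 0.008672 (0.87%)
L = ρ[1 - (K+1)ρ^K + Kρ^(K+1)] / [(1-ρ)(1-ρ^(K+1))]
L = 0.33793 × (1 - 5×0.01304 + 4×0.004407) / ((1 - 0.33793) × (1 - 0.004407)) = 0.4883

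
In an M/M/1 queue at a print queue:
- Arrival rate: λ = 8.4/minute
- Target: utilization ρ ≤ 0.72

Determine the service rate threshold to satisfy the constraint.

ρ = λ/μ, so μ = λ/ρ
μ ≥ 8.4/0.72 = 11.6667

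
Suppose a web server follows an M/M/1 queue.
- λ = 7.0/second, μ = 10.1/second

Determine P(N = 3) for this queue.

ρ = λ/μ = 7.0/10.1 = 0.6931
P(n) = (1-ρ)ρⁿ
P(3) = (1-0.6931) × 0.6931^3
P(3) = 0.3069 × 0.3330
P(3) = 0.1022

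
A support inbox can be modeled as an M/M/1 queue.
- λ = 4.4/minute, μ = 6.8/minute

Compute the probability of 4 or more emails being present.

ρ = λ/μ = 4.4/6.8 = 0.6471
P(N ≥ n) = ρⁿ
P(N ≥ 4) = 0.6471^4
P(N ≥ 4) = 0.1753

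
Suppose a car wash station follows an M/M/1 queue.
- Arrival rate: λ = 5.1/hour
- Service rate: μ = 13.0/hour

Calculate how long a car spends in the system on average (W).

First, compute utilization: ρ = λ/μ = 5.1/13.0 = 0.3923
For M/M/1: W = 1/(μ-λ)
W = 1/(13.0-5.1) = 1/7.90
W = 0.1266 hours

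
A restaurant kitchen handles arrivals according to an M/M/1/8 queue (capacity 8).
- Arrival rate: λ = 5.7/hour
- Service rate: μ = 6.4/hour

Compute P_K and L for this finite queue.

ρ = λ/μ = 5.7/6.4 = 0.89062
P₀ = (1-ρ)/(1-ρ^(K+1)) = (1-0.89062)/(1-0.89062^9) = 0.10938/0.64744 = 0.1689
P_K = P₀×ρ^K = 0.16894 × 0.89062^8 = 0.16894 × 0.39586 = 0.06688
Blocking probability P_8 = 0.06688 (6.69%)
L = ρ[1 - (K+1)ρ^K + Kρ^(K+1)] / [(1-ρ)(1-ρ^(K+1))]
L = 0.89062 × (1 - 9×0.395858 + 8×0.352559) / ((1 - 0.89062) × (1 - 0.352559)) = 3.2416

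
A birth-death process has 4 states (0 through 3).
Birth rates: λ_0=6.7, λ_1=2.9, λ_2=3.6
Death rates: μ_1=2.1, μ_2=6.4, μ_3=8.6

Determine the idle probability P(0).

Ratios P(n)/P(0) = (λ₀···λₙ₋₁)/(μ₁···μₙ):
P(1)/P(0) = (6.7)/(2.1) = 3.19048
P(2)/P(0) = (6.7×2.9)/(2.1×6.4) = 1.44568
P(3)/P(0) = (6.7×2.9×3.6)/(2.1×6.4×8.6) = 0.605170

Normalization: ∑ P(n) = 1
P(0) × (1.00000 + 3.19048 + 1.44568 + 0.605170) = 1
P(0) × 6.2413 = 1
P(0) = 1/6.2413 = 0.1602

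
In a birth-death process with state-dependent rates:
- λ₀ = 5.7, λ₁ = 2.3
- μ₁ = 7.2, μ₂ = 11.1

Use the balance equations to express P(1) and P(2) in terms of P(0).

Balance equations:
State 0: λ₀P₀ = μ₁P₁ → P₁ = (λ₀/μ₁)P₀ = (5.7/7.2)P₀ = 0.7917P₀
State 1: P₂ = (λ₀λ₁)/(μ₁μ₂)P₀ = (5.7×2.3)/(7.2×11.1)P₀ = 0.1640P₀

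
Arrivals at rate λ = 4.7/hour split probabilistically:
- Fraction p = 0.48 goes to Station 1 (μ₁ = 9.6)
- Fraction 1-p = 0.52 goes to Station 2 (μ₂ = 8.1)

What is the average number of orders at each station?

Effective rates: λ₁ = 4.7×0.48 = 2.256, λ₂ = 4.7×0.52 = 2.444
Station 1: ρ₁ = 2.256/9.6 = 0.2350, L₁ = ρ₁/(1-ρ₁) = 0.2350/(1-0.2350) = 0.3072
Station 2: ρ₂ = 2.444/8.1 = 0.30173, L₂ = ρ₂/(1-ρ₂) = 0.30173/(1-0.30173) = 0.4321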